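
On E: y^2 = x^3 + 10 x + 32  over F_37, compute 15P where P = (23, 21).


k = 15 = 1111_2 (binary, LSB first: 1111)
Double-and-add from P = (23, 21):
  bit 0 = 1: acc = O + (23, 21) = (23, 21)
  bit 1 = 1: acc = (23, 21) + (25, 21) = (26, 16)
  bit 2 = 1: acc = (26, 16) + (36, 13) = (28, 29)
  bit 3 = 1: acc = (28, 29) + (30, 27) = (17, 34)

15P = (17, 34)


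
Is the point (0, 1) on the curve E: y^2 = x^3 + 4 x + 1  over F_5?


Check whether y^2 = x^3 + 4 x + 1 (mod 5) for (x, y) = (0, 1).
LHS: y^2 = 1^2 mod 5 = 1
RHS: x^3 + 4 x + 1 = 0^3 + 4*0 + 1 mod 5 = 1
LHS = RHS

Yes, on the curve


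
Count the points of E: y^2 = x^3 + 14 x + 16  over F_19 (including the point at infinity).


For each x in F_19, count y with y^2 = x^3 + 14 x + 16 mod 19:
  x = 0: RHS = 16, y in [4, 15]  -> 2 point(s)
  x = 3: RHS = 9, y in [3, 16]  -> 2 point(s)
  x = 7: RHS = 1, y in [1, 18]  -> 2 point(s)
  x = 9: RHS = 16, y in [4, 15]  -> 2 point(s)
  x = 10: RHS = 16, y in [4, 15]  -> 2 point(s)
  x = 11: RHS = 0, y in [0]  -> 1 point(s)
  x = 13: RHS = 1, y in [1, 18]  -> 2 point(s)
  x = 14: RHS = 11, y in [7, 12]  -> 2 point(s)
  x = 16: RHS = 4, y in [2, 17]  -> 2 point(s)
  x = 18: RHS = 1, y in [1, 18]  -> 2 point(s)
Affine points: 19. Add the point at infinity: total = 20.

#E(F_19) = 20


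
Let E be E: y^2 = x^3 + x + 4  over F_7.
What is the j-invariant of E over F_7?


Delta = -16(4 a^3 + 27 b^2) mod 7 = 3
-1728 * (4 a)^3 = -1728 * (4*1)^3 mod 7 = 1
j = 1 * 3^(-1) mod 7 = 5

j = 5 (mod 7)


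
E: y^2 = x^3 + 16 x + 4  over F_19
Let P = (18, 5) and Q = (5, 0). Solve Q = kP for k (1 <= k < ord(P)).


Enumerate multiples of P until we hit Q = (5, 0):
  1P = (18, 5)
  2P = (2, 14)
  3P = (8, 6)
  4P = (16, 10)
  5P = (15, 16)
  6P = (10, 10)
  7P = (0, 17)
  8P = (12, 10)
  9P = (5, 0)
Match found at i = 9.

k = 9


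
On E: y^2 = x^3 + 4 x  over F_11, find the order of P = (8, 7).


Compute successive multiples of P until we hit O:
  1P = (8, 7)
  2P = (4, 5)
  3P = (2, 7)
  4P = (1, 4)
  5P = (6, 8)
  6P = (0, 0)
  7P = (6, 3)
  8P = (1, 7)
  ... (continuing to 12P)
  12P = O

ord(P) = 12


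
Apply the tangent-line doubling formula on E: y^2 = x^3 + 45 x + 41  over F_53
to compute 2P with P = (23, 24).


Doubling: s = (3 x1^2 + a) / (2 y1)
s = (3*23^2 + 45) / (2*24) mod 53 = 34
x3 = s^2 - 2 x1 mod 53 = 34^2 - 2*23 = 50
y3 = s (x1 - x3) - y1 mod 53 = 34 * (23 - 50) - 24 = 12

2P = (50, 12)


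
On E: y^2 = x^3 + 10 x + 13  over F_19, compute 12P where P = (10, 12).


k = 12 = 1100_2 (binary, LSB first: 0011)
Double-and-add from P = (10, 12):
  bit 0 = 0: acc unchanged = O
  bit 1 = 0: acc unchanged = O
  bit 2 = 1: acc = O + (6, 2) = (6, 2)
  bit 3 = 1: acc = (6, 2) + (8, 15) = (14, 3)

12P = (14, 3)


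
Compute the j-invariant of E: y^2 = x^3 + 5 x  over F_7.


Delta = -16(4 a^3 + 27 b^2) mod 7 = 1
-1728 * (4 a)^3 = -1728 * (4*5)^3 mod 7 = 6
j = 6 * 1^(-1) mod 7 = 6

j = 6 (mod 7)


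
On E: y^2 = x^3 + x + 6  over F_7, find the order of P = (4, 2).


Compute successive multiples of P until we hit O:
  1P = (4, 2)
  2P = (6, 5)
  3P = (1, 6)
  4P = (3, 6)
  5P = (2, 4)
  6P = (2, 3)
  7P = (3, 1)
  8P = (1, 1)
  ... (continuing to 11P)
  11P = O

ord(P) = 11


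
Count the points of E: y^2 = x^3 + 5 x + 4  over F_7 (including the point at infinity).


For each x in F_7, count y with y^2 = x^3 + 5 x + 4 mod 7:
  x = 0: RHS = 4, y in [2, 5]  -> 2 point(s)
  x = 2: RHS = 1, y in [1, 6]  -> 2 point(s)
  x = 3: RHS = 4, y in [2, 5]  -> 2 point(s)
  x = 4: RHS = 4, y in [2, 5]  -> 2 point(s)
  x = 5: RHS = 0, y in [0]  -> 1 point(s)
Affine points: 9. Add the point at infinity: total = 10.

#E(F_7) = 10


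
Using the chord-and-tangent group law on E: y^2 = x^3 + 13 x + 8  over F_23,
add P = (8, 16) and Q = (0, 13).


P != Q, so use the chord formula.
s = (y2 - y1) / (x2 - x1) = (20) / (15) mod 23 = 9
x3 = s^2 - x1 - x2 mod 23 = 9^2 - 8 - 0 = 4
y3 = s (x1 - x3) - y1 mod 23 = 9 * (8 - 4) - 16 = 20

P + Q = (4, 20)


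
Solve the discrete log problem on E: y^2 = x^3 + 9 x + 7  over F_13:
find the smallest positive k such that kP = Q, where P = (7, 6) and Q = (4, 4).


Enumerate multiples of P until we hit Q = (4, 4):
  1P = (7, 6)
  2P = (12, 7)
  3P = (6, 2)
  4P = (3, 10)
  5P = (4, 4)
Match found at i = 5.

k = 5


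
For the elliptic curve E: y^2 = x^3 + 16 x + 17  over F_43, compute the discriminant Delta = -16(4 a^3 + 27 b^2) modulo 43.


4 a^3 + 27 b^2 = 4*16^3 + 27*17^2 = 16384 + 7803 = 24187
Delta = -16 * (24187) = -386992
Delta mod 43 = 8

Delta = 8 (mod 43)


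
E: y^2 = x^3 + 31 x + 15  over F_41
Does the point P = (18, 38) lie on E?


Check whether y^2 = x^3 + 31 x + 15 (mod 41) for (x, y) = (18, 38).
LHS: y^2 = 38^2 mod 41 = 9
RHS: x^3 + 31 x + 15 = 18^3 + 31*18 + 15 mod 41 = 9
LHS = RHS

Yes, on the curve


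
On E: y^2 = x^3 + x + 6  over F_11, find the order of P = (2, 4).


Compute successive multiples of P until we hit O:
  1P = (2, 4)
  2P = (5, 9)
  3P = (8, 8)
  4P = (10, 9)
  5P = (3, 5)
  6P = (7, 2)
  7P = (7, 9)
  8P = (3, 6)
  ... (continuing to 13P)
  13P = O

ord(P) = 13


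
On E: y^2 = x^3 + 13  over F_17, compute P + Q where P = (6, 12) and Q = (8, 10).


P != Q, so use the chord formula.
s = (y2 - y1) / (x2 - x1) = (15) / (2) mod 17 = 16
x3 = s^2 - x1 - x2 mod 17 = 16^2 - 6 - 8 = 4
y3 = s (x1 - x3) - y1 mod 17 = 16 * (6 - 4) - 12 = 3

P + Q = (4, 3)


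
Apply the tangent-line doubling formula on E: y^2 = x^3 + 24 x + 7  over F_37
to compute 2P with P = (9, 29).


Doubling: s = (3 x1^2 + a) / (2 y1)
s = (3*9^2 + 24) / (2*29) mod 37 = 18
x3 = s^2 - 2 x1 mod 37 = 18^2 - 2*9 = 10
y3 = s (x1 - x3) - y1 mod 37 = 18 * (9 - 10) - 29 = 27

2P = (10, 27)


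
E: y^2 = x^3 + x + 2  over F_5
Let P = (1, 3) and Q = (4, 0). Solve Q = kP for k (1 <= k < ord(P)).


Enumerate multiples of P until we hit Q = (4, 0):
  1P = (1, 3)
  2P = (4, 0)
Match found at i = 2.

k = 2


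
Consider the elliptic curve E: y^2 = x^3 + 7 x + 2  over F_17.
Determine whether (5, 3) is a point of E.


Check whether y^2 = x^3 + 7 x + 2 (mod 17) for (x, y) = (5, 3).
LHS: y^2 = 3^2 mod 17 = 9
RHS: x^3 + 7 x + 2 = 5^3 + 7*5 + 2 mod 17 = 9
LHS = RHS

Yes, on the curve


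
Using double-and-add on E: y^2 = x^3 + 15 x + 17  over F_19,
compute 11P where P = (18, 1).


k = 11 = 1011_2 (binary, LSB first: 1101)
Double-and-add from P = (18, 1):
  bit 0 = 1: acc = O + (18, 1) = (18, 1)
  bit 1 = 1: acc = (18, 1) + (7, 3) = (0, 13)
  bit 2 = 0: acc unchanged = (0, 13)
  bit 3 = 1: acc = (0, 13) + (15, 8) = (2, 13)

11P = (2, 13)


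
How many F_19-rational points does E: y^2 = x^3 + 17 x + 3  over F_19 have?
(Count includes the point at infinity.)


For each x in F_19, count y with y^2 = x^3 + 17 x + 3 mod 19:
  x = 2: RHS = 7, y in [8, 11]  -> 2 point(s)
  x = 3: RHS = 5, y in [9, 10]  -> 2 point(s)
  x = 5: RHS = 4, y in [2, 17]  -> 2 point(s)
  x = 6: RHS = 17, y in [6, 13]  -> 2 point(s)
  x = 7: RHS = 9, y in [3, 16]  -> 2 point(s)
  x = 8: RHS = 5, y in [9, 10]  -> 2 point(s)
  x = 9: RHS = 11, y in [7, 12]  -> 2 point(s)
  x = 11: RHS = 1, y in [1, 18]  -> 2 point(s)
  x = 12: RHS = 16, y in [4, 15]  -> 2 point(s)
  x = 15: RHS = 4, y in [2, 17]  -> 2 point(s)
  x = 16: RHS = 1, y in [1, 18]  -> 2 point(s)
  x = 18: RHS = 4, y in [2, 17]  -> 2 point(s)
Affine points: 24. Add the point at infinity: total = 25.

#E(F_19) = 25


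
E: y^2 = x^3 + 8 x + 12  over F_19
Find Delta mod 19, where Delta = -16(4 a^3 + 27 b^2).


4 a^3 + 27 b^2 = 4*8^3 + 27*12^2 = 2048 + 3888 = 5936
Delta = -16 * (5936) = -94976
Delta mod 19 = 5

Delta = 5 (mod 19)


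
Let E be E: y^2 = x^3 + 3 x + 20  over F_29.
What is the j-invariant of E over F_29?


Delta = -16(4 a^3 + 27 b^2) mod 29 = 23
-1728 * (4 a)^3 = -1728 * (4*3)^3 mod 29 = 1
j = 1 * 23^(-1) mod 29 = 24

j = 24 (mod 29)


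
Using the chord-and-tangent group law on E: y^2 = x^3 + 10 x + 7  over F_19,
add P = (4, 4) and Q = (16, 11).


P != Q, so use the chord formula.
s = (y2 - y1) / (x2 - x1) = (7) / (12) mod 19 = 18
x3 = s^2 - x1 - x2 mod 19 = 18^2 - 4 - 16 = 0
y3 = s (x1 - x3) - y1 mod 19 = 18 * (4 - 0) - 4 = 11

P + Q = (0, 11)


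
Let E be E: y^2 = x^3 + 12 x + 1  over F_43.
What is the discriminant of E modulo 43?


4 a^3 + 27 b^2 = 4*12^3 + 27*1^2 = 6912 + 27 = 6939
Delta = -16 * (6939) = -111024
Delta mod 43 = 2

Delta = 2 (mod 43)


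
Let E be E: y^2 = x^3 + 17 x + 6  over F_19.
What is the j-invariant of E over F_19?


Delta = -16(4 a^3 + 27 b^2) mod 19 = 8
-1728 * (4 a)^3 = -1728 * (4*17)^3 mod 19 = 1
j = 1 * 8^(-1) mod 19 = 12

j = 12 (mod 19)


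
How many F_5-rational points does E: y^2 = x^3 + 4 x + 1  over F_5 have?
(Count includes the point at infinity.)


For each x in F_5, count y with y^2 = x^3 + 4 x + 1 mod 5:
  x = 0: RHS = 1, y in [1, 4]  -> 2 point(s)
  x = 1: RHS = 1, y in [1, 4]  -> 2 point(s)
  x = 3: RHS = 0, y in [0]  -> 1 point(s)
  x = 4: RHS = 1, y in [1, 4]  -> 2 point(s)
Affine points: 7. Add the point at infinity: total = 8.

#E(F_5) = 8


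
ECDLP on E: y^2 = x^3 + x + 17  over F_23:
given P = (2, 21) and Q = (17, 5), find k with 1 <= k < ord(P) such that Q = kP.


Enumerate multiples of P until we hit Q = (17, 5):
  1P = (2, 21)
  2P = (8, 10)
  3P = (17, 18)
  4P = (16, 14)
  5P = (11, 18)
  6P = (5, 3)
  7P = (6, 3)
  8P = (18, 5)
  9P = (4, 4)
  10P = (3, 22)
  11P = (19, 8)
  12P = (15, 16)
  13P = (12, 20)
  14P = (12, 3)
  15P = (15, 7)
  16P = (19, 15)
  17P = (3, 1)
  18P = (4, 19)
  19P = (18, 18)
  20P = (6, 20)
  21P = (5, 20)
  22P = (11, 5)
  23P = (16, 9)
  24P = (17, 5)
Match found at i = 24.

k = 24


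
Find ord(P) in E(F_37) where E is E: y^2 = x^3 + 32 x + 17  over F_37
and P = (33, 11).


Compute successive multiples of P until we hit O:
  1P = (33, 11)
  2P = (20, 6)
  3P = (31, 4)
  4P = (13, 22)
  5P = (16, 0)
  6P = (13, 15)
  7P = (31, 33)
  8P = (20, 31)
  ... (continuing to 10P)
  10P = O

ord(P) = 10


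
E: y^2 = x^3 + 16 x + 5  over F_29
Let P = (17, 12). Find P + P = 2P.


Doubling: s = (3 x1^2 + a) / (2 y1)
s = (3*17^2 + 16) / (2*12) mod 29 = 9
x3 = s^2 - 2 x1 mod 29 = 9^2 - 2*17 = 18
y3 = s (x1 - x3) - y1 mod 29 = 9 * (17 - 18) - 12 = 8

2P = (18, 8)


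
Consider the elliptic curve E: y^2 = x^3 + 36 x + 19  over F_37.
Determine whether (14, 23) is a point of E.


Check whether y^2 = x^3 + 36 x + 19 (mod 37) for (x, y) = (14, 23).
LHS: y^2 = 23^2 mod 37 = 11
RHS: x^3 + 36 x + 19 = 14^3 + 36*14 + 19 mod 37 = 11
LHS = RHS

Yes, on the curve


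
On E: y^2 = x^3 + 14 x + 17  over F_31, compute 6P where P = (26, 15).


k = 6 = 110_2 (binary, LSB first: 011)
Double-and-add from P = (26, 15):
  bit 0 = 0: acc unchanged = O
  bit 1 = 1: acc = O + (26, 16) = (26, 16)
  bit 2 = 1: acc = (26, 16) + (26, 15) = O

6P = O


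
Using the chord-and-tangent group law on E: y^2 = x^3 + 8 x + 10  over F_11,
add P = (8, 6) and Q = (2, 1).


P != Q, so use the chord formula.
s = (y2 - y1) / (x2 - x1) = (6) / (5) mod 11 = 10
x3 = s^2 - x1 - x2 mod 11 = 10^2 - 8 - 2 = 2
y3 = s (x1 - x3) - y1 mod 11 = 10 * (8 - 2) - 6 = 10

P + Q = (2, 10)


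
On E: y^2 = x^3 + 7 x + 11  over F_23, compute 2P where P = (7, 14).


Doubling: s = (3 x1^2 + a) / (2 y1)
s = (3*7^2 + 7) / (2*14) mod 23 = 17
x3 = s^2 - 2 x1 mod 23 = 17^2 - 2*7 = 22
y3 = s (x1 - x3) - y1 mod 23 = 17 * (7 - 22) - 14 = 7

2P = (22, 7)


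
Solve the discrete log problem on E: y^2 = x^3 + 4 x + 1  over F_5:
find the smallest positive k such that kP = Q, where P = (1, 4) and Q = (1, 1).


Enumerate multiples of P until we hit Q = (1, 1):
  1P = (1, 4)
  2P = (4, 4)
  3P = (0, 1)
  4P = (3, 0)
  5P = (0, 4)
  6P = (4, 1)
  7P = (1, 1)
Match found at i = 7.

k = 7


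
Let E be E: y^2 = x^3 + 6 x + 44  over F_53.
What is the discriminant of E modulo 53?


4 a^3 + 27 b^2 = 4*6^3 + 27*44^2 = 864 + 52272 = 53136
Delta = -16 * (53136) = -850176
Delta mod 53 = 50

Delta = 50 (mod 53)


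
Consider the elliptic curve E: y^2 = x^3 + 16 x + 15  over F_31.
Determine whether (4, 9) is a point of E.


Check whether y^2 = x^3 + 16 x + 15 (mod 31) for (x, y) = (4, 9).
LHS: y^2 = 9^2 mod 31 = 19
RHS: x^3 + 16 x + 15 = 4^3 + 16*4 + 15 mod 31 = 19
LHS = RHS

Yes, on the curve


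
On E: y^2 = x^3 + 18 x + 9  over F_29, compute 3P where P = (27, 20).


k = 3 = 11_2 (binary, LSB first: 11)
Double-and-add from P = (27, 20):
  bit 0 = 1: acc = O + (27, 20) = (27, 20)
  bit 1 = 1: acc = (27, 20) + (10, 0) = (27, 9)

3P = (27, 9)


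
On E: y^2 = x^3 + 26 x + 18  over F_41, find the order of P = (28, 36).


Compute successive multiples of P until we hit O:
  1P = (28, 36)
  2P = (26, 5)
  3P = (12, 7)
  4P = (40, 14)
  5P = (39, 32)
  6P = (7, 16)
  7P = (7, 25)
  8P = (39, 9)
  ... (continuing to 13P)
  13P = O

ord(P) = 13


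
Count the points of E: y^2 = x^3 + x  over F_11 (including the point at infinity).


For each x in F_11, count y with y^2 = x^3 + 1 x + 0 mod 11:
  x = 0: RHS = 0, y in [0]  -> 1 point(s)
  x = 5: RHS = 9, y in [3, 8]  -> 2 point(s)
  x = 7: RHS = 9, y in [3, 8]  -> 2 point(s)
  x = 8: RHS = 3, y in [5, 6]  -> 2 point(s)
  x = 9: RHS = 1, y in [1, 10]  -> 2 point(s)
  x = 10: RHS = 9, y in [3, 8]  -> 2 point(s)
Affine points: 11. Add the point at infinity: total = 12.

#E(F_11) = 12


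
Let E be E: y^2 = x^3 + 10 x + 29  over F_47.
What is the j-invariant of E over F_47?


Delta = -16(4 a^3 + 27 b^2) mod 47 = 12
-1728 * (4 a)^3 = -1728 * (4*10)^3 mod 47 = 34
j = 34 * 12^(-1) mod 47 = 42

j = 42 (mod 47)


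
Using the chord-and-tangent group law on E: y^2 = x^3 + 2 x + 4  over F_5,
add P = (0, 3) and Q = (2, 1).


P != Q, so use the chord formula.
s = (y2 - y1) / (x2 - x1) = (3) / (2) mod 5 = 4
x3 = s^2 - x1 - x2 mod 5 = 4^2 - 0 - 2 = 4
y3 = s (x1 - x3) - y1 mod 5 = 4 * (0 - 4) - 3 = 1

P + Q = (4, 1)


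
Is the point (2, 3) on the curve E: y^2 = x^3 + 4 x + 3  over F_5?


Check whether y^2 = x^3 + 4 x + 3 (mod 5) for (x, y) = (2, 3).
LHS: y^2 = 3^2 mod 5 = 4
RHS: x^3 + 4 x + 3 = 2^3 + 4*2 + 3 mod 5 = 4
LHS = RHS

Yes, on the curve


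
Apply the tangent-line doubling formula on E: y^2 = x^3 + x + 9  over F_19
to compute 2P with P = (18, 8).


Doubling: s = (3 x1^2 + a) / (2 y1)
s = (3*18^2 + 1) / (2*8) mod 19 = 5
x3 = s^2 - 2 x1 mod 19 = 5^2 - 2*18 = 8
y3 = s (x1 - x3) - y1 mod 19 = 5 * (18 - 8) - 8 = 4

2P = (8, 4)


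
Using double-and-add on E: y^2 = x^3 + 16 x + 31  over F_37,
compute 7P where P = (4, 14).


k = 7 = 111_2 (binary, LSB first: 111)
Double-and-add from P = (4, 14):
  bit 0 = 1: acc = O + (4, 14) = (4, 14)
  bit 1 = 1: acc = (4, 14) + (1, 14) = (32, 23)
  bit 2 = 1: acc = (32, 23) + (2, 21) = (28, 34)

7P = (28, 34)


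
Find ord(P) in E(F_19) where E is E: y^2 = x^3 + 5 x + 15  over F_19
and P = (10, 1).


Compute successive multiples of P until we hit O:
  1P = (10, 1)
  2P = (4, 2)
  3P = (14, 6)
  4P = (12, 6)
  5P = (8, 4)
  6P = (8, 15)
  7P = (12, 13)
  8P = (14, 13)
  ... (continuing to 11P)
  11P = O

ord(P) = 11


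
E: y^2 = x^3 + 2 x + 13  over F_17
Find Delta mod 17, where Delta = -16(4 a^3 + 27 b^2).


4 a^3 + 27 b^2 = 4*2^3 + 27*13^2 = 32 + 4563 = 4595
Delta = -16 * (4595) = -73520
Delta mod 17 = 5

Delta = 5 (mod 17)


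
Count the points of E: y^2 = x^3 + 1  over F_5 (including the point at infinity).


For each x in F_5, count y with y^2 = x^3 + 0 x + 1 mod 5:
  x = 0: RHS = 1, y in [1, 4]  -> 2 point(s)
  x = 2: RHS = 4, y in [2, 3]  -> 2 point(s)
  x = 4: RHS = 0, y in [0]  -> 1 point(s)
Affine points: 5. Add the point at infinity: total = 6.

#E(F_5) = 6


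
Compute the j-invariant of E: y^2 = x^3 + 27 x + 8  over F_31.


Delta = -16(4 a^3 + 27 b^2) mod 31 = 8
-1728 * (4 a)^3 = -1728 * (4*27)^3 mod 31 = 30
j = 30 * 8^(-1) mod 31 = 27

j = 27 (mod 31)


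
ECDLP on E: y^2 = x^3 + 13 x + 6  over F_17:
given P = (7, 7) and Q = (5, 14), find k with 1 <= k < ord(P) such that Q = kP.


Enumerate multiples of P until we hit Q = (5, 14):
  1P = (7, 7)
  2P = (16, 14)
  3P = (3, 15)
  4P = (11, 1)
  5P = (14, 12)
  6P = (9, 11)
  7P = (5, 14)
Match found at i = 7.

k = 7


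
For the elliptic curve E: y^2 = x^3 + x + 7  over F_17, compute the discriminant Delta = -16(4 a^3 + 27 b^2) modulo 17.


4 a^3 + 27 b^2 = 4*1^3 + 27*7^2 = 4 + 1323 = 1327
Delta = -16 * (1327) = -21232
Delta mod 17 = 1

Delta = 1 (mod 17)


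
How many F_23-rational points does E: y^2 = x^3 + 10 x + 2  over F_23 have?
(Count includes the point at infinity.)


For each x in F_23, count y with y^2 = x^3 + 10 x + 2 mod 23:
  x = 0: RHS = 2, y in [5, 18]  -> 2 point(s)
  x = 1: RHS = 13, y in [6, 17]  -> 2 point(s)
  x = 3: RHS = 13, y in [6, 17]  -> 2 point(s)
  x = 5: RHS = 16, y in [4, 19]  -> 2 point(s)
  x = 6: RHS = 2, y in [5, 18]  -> 2 point(s)
  x = 7: RHS = 1, y in [1, 22]  -> 2 point(s)
  x = 9: RHS = 16, y in [4, 19]  -> 2 point(s)
  x = 13: RHS = 6, y in [11, 12]  -> 2 point(s)
  x = 15: RHS = 8, y in [10, 13]  -> 2 point(s)
  x = 16: RHS = 3, y in [7, 16]  -> 2 point(s)
  x = 17: RHS = 2, y in [5, 18]  -> 2 point(s)
  x = 19: RHS = 13, y in [6, 17]  -> 2 point(s)
Affine points: 24. Add the point at infinity: total = 25.

#E(F_23) = 25


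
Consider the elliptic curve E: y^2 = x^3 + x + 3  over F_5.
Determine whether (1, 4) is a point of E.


Check whether y^2 = x^3 + 1 x + 3 (mod 5) for (x, y) = (1, 4).
LHS: y^2 = 4^2 mod 5 = 1
RHS: x^3 + 1 x + 3 = 1^3 + 1*1 + 3 mod 5 = 0
LHS != RHS

No, not on the curve


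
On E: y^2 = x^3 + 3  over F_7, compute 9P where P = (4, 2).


k = 9 = 1001_2 (binary, LSB first: 1001)
Double-and-add from P = (4, 2):
  bit 0 = 1: acc = O + (4, 2) = (4, 2)
  bit 1 = 0: acc unchanged = (4, 2)
  bit 2 = 0: acc unchanged = (4, 2)
  bit 3 = 1: acc = (4, 2) + (5, 4) = (2, 2)

9P = (2, 2)


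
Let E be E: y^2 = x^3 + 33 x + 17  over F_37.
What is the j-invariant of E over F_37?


Delta = -16(4 a^3 + 27 b^2) mod 37 = 16
-1728 * (4 a)^3 = -1728 * (4*33)^3 mod 37 = 10
j = 10 * 16^(-1) mod 37 = 33

j = 33 (mod 37)


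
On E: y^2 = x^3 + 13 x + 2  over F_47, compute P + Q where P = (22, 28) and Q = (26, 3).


P != Q, so use the chord formula.
s = (y2 - y1) / (x2 - x1) = (22) / (4) mod 47 = 29
x3 = s^2 - x1 - x2 mod 47 = 29^2 - 22 - 26 = 41
y3 = s (x1 - x3) - y1 mod 47 = 29 * (22 - 41) - 28 = 32

P + Q = (41, 32)


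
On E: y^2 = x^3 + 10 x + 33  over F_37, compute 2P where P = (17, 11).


Doubling: s = (3 x1^2 + a) / (2 y1)
s = (3*17^2 + 10) / (2*11) mod 37 = 18
x3 = s^2 - 2 x1 mod 37 = 18^2 - 2*17 = 31
y3 = s (x1 - x3) - y1 mod 37 = 18 * (17 - 31) - 11 = 33

2P = (31, 33)


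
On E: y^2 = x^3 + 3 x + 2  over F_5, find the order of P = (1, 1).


Compute successive multiples of P until we hit O:
  1P = (1, 1)
  2P = (2, 1)
  3P = (2, 4)
  4P = (1, 4)
  5P = O

ord(P) = 5


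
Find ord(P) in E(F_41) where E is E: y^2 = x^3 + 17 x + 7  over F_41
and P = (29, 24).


Compute successive multiples of P until we hit O:
  1P = (29, 24)
  2P = (4, 4)
  3P = (7, 10)
  4P = (1, 5)
  5P = (34, 18)
  6P = (27, 31)
  7P = (28, 34)
  8P = (2, 34)
  ... (continuing to 34P)
  34P = O

ord(P) = 34


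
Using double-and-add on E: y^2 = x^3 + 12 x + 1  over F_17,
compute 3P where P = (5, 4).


k = 3 = 11_2 (binary, LSB first: 11)
Double-and-add from P = (5, 4):
  bit 0 = 1: acc = O + (5, 4) = (5, 4)
  bit 1 = 1: acc = (5, 4) + (6, 0) = (5, 13)

3P = (5, 13)


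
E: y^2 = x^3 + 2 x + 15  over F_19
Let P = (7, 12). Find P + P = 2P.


Doubling: s = (3 x1^2 + a) / (2 y1)
s = (3*7^2 + 2) / (2*12) mod 19 = 7
x3 = s^2 - 2 x1 mod 19 = 7^2 - 2*7 = 16
y3 = s (x1 - x3) - y1 mod 19 = 7 * (7 - 16) - 12 = 1

2P = (16, 1)


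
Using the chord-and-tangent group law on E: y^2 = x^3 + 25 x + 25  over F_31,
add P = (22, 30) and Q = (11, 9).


P != Q, so use the chord formula.
s = (y2 - y1) / (x2 - x1) = (10) / (20) mod 31 = 16
x3 = s^2 - x1 - x2 mod 31 = 16^2 - 22 - 11 = 6
y3 = s (x1 - x3) - y1 mod 31 = 16 * (22 - 6) - 30 = 9

P + Q = (6, 9)


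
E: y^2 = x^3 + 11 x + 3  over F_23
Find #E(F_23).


For each x in F_23, count y with y^2 = x^3 + 11 x + 3 mod 23:
  x = 0: RHS = 3, y in [7, 16]  -> 2 point(s)
  x = 6: RHS = 9, y in [3, 20]  -> 2 point(s)
  x = 7: RHS = 9, y in [3, 20]  -> 2 point(s)
  x = 9: RHS = 3, y in [7, 16]  -> 2 point(s)
  x = 10: RHS = 9, y in [3, 20]  -> 2 point(s)
  x = 11: RHS = 6, y in [11, 12]  -> 2 point(s)
  x = 12: RHS = 0, y in [0]  -> 1 point(s)
  x = 14: RHS = 3, y in [7, 16]  -> 2 point(s)
  x = 15: RHS = 1, y in [1, 22]  -> 2 point(s)
  x = 20: RHS = 12, y in [9, 14]  -> 2 point(s)
Affine points: 19. Add the point at infinity: total = 20.

#E(F_23) = 20


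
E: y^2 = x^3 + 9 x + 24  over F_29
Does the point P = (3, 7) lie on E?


Check whether y^2 = x^3 + 9 x + 24 (mod 29) for (x, y) = (3, 7).
LHS: y^2 = 7^2 mod 29 = 20
RHS: x^3 + 9 x + 24 = 3^3 + 9*3 + 24 mod 29 = 20
LHS = RHS

Yes, on the curve


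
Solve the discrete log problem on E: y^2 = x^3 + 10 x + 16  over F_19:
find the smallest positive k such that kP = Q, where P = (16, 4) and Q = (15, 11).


Enumerate multiples of P until we hit Q = (15, 11):
  1P = (16, 4)
  2P = (17, 8)
  3P = (2, 14)
  4P = (5, 18)
  5P = (7, 7)
  6P = (13, 14)
  7P = (18, 9)
  8P = (15, 8)
  9P = (4, 5)
  10P = (6, 11)
  11P = (3, 4)
  12P = (0, 15)
  13P = (8, 0)
  14P = (0, 4)
  15P = (3, 15)
  16P = (6, 8)
  17P = (4, 14)
  18P = (15, 11)
Match found at i = 18.

k = 18


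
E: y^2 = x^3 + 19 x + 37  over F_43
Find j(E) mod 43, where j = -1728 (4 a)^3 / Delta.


Delta = -16(4 a^3 + 27 b^2) mod 43 = 25
-1728 * (4 a)^3 = -1728 * (4*19)^3 mod 43 = 2
j = 2 * 25^(-1) mod 43 = 19

j = 19 (mod 43)


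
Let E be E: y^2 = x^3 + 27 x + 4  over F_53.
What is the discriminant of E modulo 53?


4 a^3 + 27 b^2 = 4*27^3 + 27*4^2 = 78732 + 432 = 79164
Delta = -16 * (79164) = -1266624
Delta mod 53 = 23

Delta = 23 (mod 53)


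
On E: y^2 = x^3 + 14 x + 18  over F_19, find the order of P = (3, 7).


Compute successive multiples of P until we hit O:
  1P = (3, 7)
  2P = (5, 17)
  3P = (17, 18)
  4P = (16, 14)
  5P = (4, 10)
  6P = (2, 15)
  7P = (2, 4)
  8P = (4, 9)
  ... (continuing to 13P)
  13P = O

ord(P) = 13


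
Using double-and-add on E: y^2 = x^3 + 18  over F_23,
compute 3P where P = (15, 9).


k = 3 = 11_2 (binary, LSB first: 11)
Double-and-add from P = (15, 9):
  bit 0 = 1: acc = O + (15, 9) = (15, 9)
  bit 1 = 1: acc = (15, 9) + (2, 7) = (18, 10)

3P = (18, 10)


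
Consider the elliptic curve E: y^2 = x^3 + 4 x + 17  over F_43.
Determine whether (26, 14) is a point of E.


Check whether y^2 = x^3 + 4 x + 17 (mod 43) for (x, y) = (26, 14).
LHS: y^2 = 14^2 mod 43 = 24
RHS: x^3 + 4 x + 17 = 26^3 + 4*26 + 17 mod 43 = 24
LHS = RHS

Yes, on the curve


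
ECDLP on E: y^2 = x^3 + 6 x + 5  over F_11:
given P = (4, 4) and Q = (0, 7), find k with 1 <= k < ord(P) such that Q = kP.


Enumerate multiples of P until we hit Q = (0, 7):
  1P = (4, 4)
  2P = (8, 2)
  3P = (2, 6)
  4P = (6, 9)
  5P = (10, 3)
  6P = (1, 1)
  7P = (7, 4)
  8P = (0, 7)
Match found at i = 8.

k = 8


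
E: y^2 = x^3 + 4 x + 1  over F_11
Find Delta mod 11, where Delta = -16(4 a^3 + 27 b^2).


4 a^3 + 27 b^2 = 4*4^3 + 27*1^2 = 256 + 27 = 283
Delta = -16 * (283) = -4528
Delta mod 11 = 4

Delta = 4 (mod 11)


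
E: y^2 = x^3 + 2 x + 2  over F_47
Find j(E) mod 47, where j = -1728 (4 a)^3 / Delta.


Delta = -16(4 a^3 + 27 b^2) mod 47 = 16
-1728 * (4 a)^3 = -1728 * (4*2)^3 mod 47 = 39
j = 39 * 16^(-1) mod 47 = 23

j = 23 (mod 47)


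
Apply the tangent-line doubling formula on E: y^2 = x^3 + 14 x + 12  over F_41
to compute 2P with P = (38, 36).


Doubling: s = (3 x1^2 + a) / (2 y1)
s = (3*38^2 + 14) / (2*36) mod 41 = 0
x3 = s^2 - 2 x1 mod 41 = 0^2 - 2*38 = 6
y3 = s (x1 - x3) - y1 mod 41 = 0 * (38 - 6) - 36 = 5

2P = (6, 5)


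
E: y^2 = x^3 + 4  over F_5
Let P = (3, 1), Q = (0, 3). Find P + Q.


P != Q, so use the chord formula.
s = (y2 - y1) / (x2 - x1) = (2) / (2) mod 5 = 1
x3 = s^2 - x1 - x2 mod 5 = 1^2 - 3 - 0 = 3
y3 = s (x1 - x3) - y1 mod 5 = 1 * (3 - 3) - 1 = 4

P + Q = (3, 4)


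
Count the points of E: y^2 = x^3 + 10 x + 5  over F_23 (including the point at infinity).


For each x in F_23, count y with y^2 = x^3 + 10 x + 5 mod 23:
  x = 1: RHS = 16, y in [4, 19]  -> 2 point(s)
  x = 3: RHS = 16, y in [4, 19]  -> 2 point(s)
  x = 7: RHS = 4, y in [2, 21]  -> 2 point(s)
  x = 10: RHS = 1, y in [1, 22]  -> 2 point(s)
  x = 12: RHS = 13, y in [6, 17]  -> 2 point(s)
  x = 13: RHS = 9, y in [3, 20]  -> 2 point(s)
  x = 16: RHS = 6, y in [11, 12]  -> 2 point(s)
  x = 19: RHS = 16, y in [4, 19]  -> 2 point(s)
  x = 21: RHS = 0, y in [0]  -> 1 point(s)
Affine points: 17. Add the point at infinity: total = 18.

#E(F_23) = 18


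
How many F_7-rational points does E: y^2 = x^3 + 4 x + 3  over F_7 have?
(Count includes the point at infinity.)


For each x in F_7, count y with y^2 = x^3 + 4 x + 3 mod 7:
  x = 1: RHS = 1, y in [1, 6]  -> 2 point(s)
  x = 3: RHS = 0, y in [0]  -> 1 point(s)
  x = 5: RHS = 1, y in [1, 6]  -> 2 point(s)
Affine points: 5. Add the point at infinity: total = 6.

#E(F_7) = 6


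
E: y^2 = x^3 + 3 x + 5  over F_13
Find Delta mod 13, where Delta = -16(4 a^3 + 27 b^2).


4 a^3 + 27 b^2 = 4*3^3 + 27*5^2 = 108 + 675 = 783
Delta = -16 * (783) = -12528
Delta mod 13 = 4

Delta = 4 (mod 13)


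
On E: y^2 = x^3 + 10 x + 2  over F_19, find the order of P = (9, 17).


Compute successive multiples of P until we hit O:
  1P = (9, 17)
  2P = (8, 10)
  3P = (13, 12)
  4P = (14, 13)
  5P = (5, 14)
  6P = (2, 12)
  7P = (12, 8)
  8P = (7, 15)
  ... (continuing to 20P)
  20P = O

ord(P) = 20


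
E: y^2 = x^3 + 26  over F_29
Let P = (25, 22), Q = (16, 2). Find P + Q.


P != Q, so use the chord formula.
s = (y2 - y1) / (x2 - x1) = (9) / (20) mod 29 = 28
x3 = s^2 - x1 - x2 mod 29 = 28^2 - 25 - 16 = 18
y3 = s (x1 - x3) - y1 mod 29 = 28 * (25 - 18) - 22 = 0

P + Q = (18, 0)


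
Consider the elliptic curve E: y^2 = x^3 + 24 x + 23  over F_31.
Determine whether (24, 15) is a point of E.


Check whether y^2 = x^3 + 24 x + 23 (mod 31) for (x, y) = (24, 15).
LHS: y^2 = 15^2 mod 31 = 8
RHS: x^3 + 24 x + 23 = 24^3 + 24*24 + 23 mod 31 = 8
LHS = RHS

Yes, on the curve


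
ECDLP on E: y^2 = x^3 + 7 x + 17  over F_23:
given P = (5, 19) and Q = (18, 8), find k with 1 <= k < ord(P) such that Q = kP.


Enumerate multiples of P until we hit Q = (18, 8):
  1P = (5, 19)
  2P = (16, 19)
  3P = (2, 4)
  4P = (18, 8)
Match found at i = 4.

k = 4


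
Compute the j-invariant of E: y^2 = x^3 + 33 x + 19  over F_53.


Delta = -16(4 a^3 + 27 b^2) mod 53 = 47
-1728 * (4 a)^3 = -1728 * (4*33)^3 mod 53 = 4
j = 4 * 47^(-1) mod 53 = 17

j = 17 (mod 53)


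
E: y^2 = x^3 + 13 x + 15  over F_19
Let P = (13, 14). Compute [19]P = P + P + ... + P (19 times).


k = 19 = 10011_2 (binary, LSB first: 11001)
Double-and-add from P = (13, 14):
  bit 0 = 1: acc = O + (13, 14) = (13, 14)
  bit 1 = 1: acc = (13, 14) + (18, 18) = (16, 14)
  bit 2 = 0: acc unchanged = (16, 14)
  bit 3 = 0: acc unchanged = (16, 14)
  bit 4 = 1: acc = (16, 14) + (2, 12) = (8, 17)

19P = (8, 17)


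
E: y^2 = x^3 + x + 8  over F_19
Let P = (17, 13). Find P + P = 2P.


Doubling: s = (3 x1^2 + a) / (2 y1)
s = (3*17^2 + 1) / (2*13) mod 19 = 10
x3 = s^2 - 2 x1 mod 19 = 10^2 - 2*17 = 9
y3 = s (x1 - x3) - y1 mod 19 = 10 * (17 - 9) - 13 = 10

2P = (9, 10)


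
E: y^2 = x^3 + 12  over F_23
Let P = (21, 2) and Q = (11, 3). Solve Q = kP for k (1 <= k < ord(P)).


Enumerate multiples of P until we hit Q = (11, 3):
  1P = (21, 2)
  2P = (13, 22)
  3P = (1, 17)
  4P = (3, 19)
  5P = (17, 7)
  6P = (11, 20)
  7P = (20, 10)
  8P = (0, 14)
  9P = (15, 11)
  10P = (18, 5)
  11P = (8, 8)
  12P = (10, 0)
  13P = (8, 15)
  14P = (18, 18)
  15P = (15, 12)
  16P = (0, 9)
  17P = (20, 13)
  18P = (11, 3)
Match found at i = 18.

k = 18


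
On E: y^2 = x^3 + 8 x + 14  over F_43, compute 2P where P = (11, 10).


Doubling: s = (3 x1^2 + a) / (2 y1)
s = (3*11^2 + 8) / (2*10) mod 43 = 25
x3 = s^2 - 2 x1 mod 43 = 25^2 - 2*11 = 1
y3 = s (x1 - x3) - y1 mod 43 = 25 * (11 - 1) - 10 = 25

2P = (1, 25)


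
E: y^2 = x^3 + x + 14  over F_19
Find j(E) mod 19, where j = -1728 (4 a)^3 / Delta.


Delta = -16(4 a^3 + 27 b^2) mod 19 = 4
-1728 * (4 a)^3 = -1728 * (4*1)^3 mod 19 = 7
j = 7 * 4^(-1) mod 19 = 16

j = 16 (mod 19)


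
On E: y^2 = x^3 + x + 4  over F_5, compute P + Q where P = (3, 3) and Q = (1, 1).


P != Q, so use the chord formula.
s = (y2 - y1) / (x2 - x1) = (3) / (3) mod 5 = 1
x3 = s^2 - x1 - x2 mod 5 = 1^2 - 3 - 1 = 2
y3 = s (x1 - x3) - y1 mod 5 = 1 * (3 - 2) - 3 = 3

P + Q = (2, 3)


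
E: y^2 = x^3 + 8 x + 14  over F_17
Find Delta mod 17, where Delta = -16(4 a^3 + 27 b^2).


4 a^3 + 27 b^2 = 4*8^3 + 27*14^2 = 2048 + 5292 = 7340
Delta = -16 * (7340) = -117440
Delta mod 17 = 13

Delta = 13 (mod 17)


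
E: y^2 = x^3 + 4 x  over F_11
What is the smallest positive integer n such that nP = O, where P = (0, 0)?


Compute successive multiples of P until we hit O:
  1P = (0, 0)
  2P = O

ord(P) = 2


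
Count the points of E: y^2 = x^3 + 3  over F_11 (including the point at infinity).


For each x in F_11, count y with y^2 = x^3 + 0 x + 3 mod 11:
  x = 0: RHS = 3, y in [5, 6]  -> 2 point(s)
  x = 1: RHS = 4, y in [2, 9]  -> 2 point(s)
  x = 2: RHS = 0, y in [0]  -> 1 point(s)
  x = 4: RHS = 1, y in [1, 10]  -> 2 point(s)
  x = 7: RHS = 5, y in [4, 7]  -> 2 point(s)
  x = 8: RHS = 9, y in [3, 8]  -> 2 point(s)
Affine points: 11. Add the point at infinity: total = 12.

#E(F_11) = 12


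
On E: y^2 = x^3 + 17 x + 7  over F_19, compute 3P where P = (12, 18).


k = 3 = 11_2 (binary, LSB first: 11)
Double-and-add from P = (12, 18):
  bit 0 = 1: acc = O + (12, 18) = (12, 18)
  bit 1 = 1: acc = (12, 18) + (12, 1) = O

3P = O


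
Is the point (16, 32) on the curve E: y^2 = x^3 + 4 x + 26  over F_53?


Check whether y^2 = x^3 + 4 x + 26 (mod 53) for (x, y) = (16, 32).
LHS: y^2 = 32^2 mod 53 = 17
RHS: x^3 + 4 x + 26 = 16^3 + 4*16 + 26 mod 53 = 52
LHS != RHS

No, not on the curve


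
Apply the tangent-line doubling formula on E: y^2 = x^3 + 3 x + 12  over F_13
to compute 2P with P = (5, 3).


Doubling: s = (3 x1^2 + a) / (2 y1)
s = (3*5^2 + 3) / (2*3) mod 13 = 0
x3 = s^2 - 2 x1 mod 13 = 0^2 - 2*5 = 3
y3 = s (x1 - x3) - y1 mod 13 = 0 * (5 - 3) - 3 = 10

2P = (3, 10)


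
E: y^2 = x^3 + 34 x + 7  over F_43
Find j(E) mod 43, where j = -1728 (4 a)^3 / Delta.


Delta = -16(4 a^3 + 27 b^2) mod 43 = 32
-1728 * (4 a)^3 = -1728 * (4*34)^3 mod 43 = 8
j = 8 * 32^(-1) mod 43 = 11

j = 11 (mod 43)


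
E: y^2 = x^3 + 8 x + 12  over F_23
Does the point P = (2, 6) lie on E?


Check whether y^2 = x^3 + 8 x + 12 (mod 23) for (x, y) = (2, 6).
LHS: y^2 = 6^2 mod 23 = 13
RHS: x^3 + 8 x + 12 = 2^3 + 8*2 + 12 mod 23 = 13
LHS = RHS

Yes, on the curve


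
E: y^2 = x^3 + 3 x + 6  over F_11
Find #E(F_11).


For each x in F_11, count y with y^2 = x^3 + 3 x + 6 mod 11:
  x = 2: RHS = 9, y in [3, 8]  -> 2 point(s)
  x = 3: RHS = 9, y in [3, 8]  -> 2 point(s)
  x = 4: RHS = 5, y in [4, 7]  -> 2 point(s)
  x = 5: RHS = 3, y in [5, 6]  -> 2 point(s)
  x = 6: RHS = 9, y in [3, 8]  -> 2 point(s)
  x = 8: RHS = 3, y in [5, 6]  -> 2 point(s)
  x = 9: RHS = 3, y in [5, 6]  -> 2 point(s)
Affine points: 14. Add the point at infinity: total = 15.

#E(F_11) = 15


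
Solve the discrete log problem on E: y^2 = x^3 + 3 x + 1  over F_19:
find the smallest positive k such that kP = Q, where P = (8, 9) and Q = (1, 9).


Enumerate multiples of P until we hit Q = (1, 9):
  1P = (8, 9)
  2P = (9, 15)
  3P = (0, 1)
  4P = (12, 6)
  5P = (15, 1)
  6P = (7, 17)
  7P = (11, 15)
  8P = (4, 18)
  9P = (18, 4)
  10P = (17, 5)
  11P = (1, 9)
Match found at i = 11.

k = 11


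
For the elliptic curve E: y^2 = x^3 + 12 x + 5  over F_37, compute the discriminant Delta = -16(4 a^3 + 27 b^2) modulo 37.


4 a^3 + 27 b^2 = 4*12^3 + 27*5^2 = 6912 + 675 = 7587
Delta = -16 * (7587) = -121392
Delta mod 37 = 5

Delta = 5 (mod 37)


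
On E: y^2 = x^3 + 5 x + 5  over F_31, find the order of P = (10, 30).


Compute successive multiples of P until we hit O:
  1P = (10, 30)
  2P = (25, 10)
  3P = (15, 18)
  4P = (13, 2)
  5P = (9, 2)
  6P = (21, 3)
  7P = (5, 0)
  8P = (21, 28)
  ... (continuing to 14P)
  14P = O

ord(P) = 14


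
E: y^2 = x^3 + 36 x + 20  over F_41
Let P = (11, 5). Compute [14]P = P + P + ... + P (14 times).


k = 14 = 1110_2 (binary, LSB first: 0111)
Double-and-add from P = (11, 5):
  bit 0 = 0: acc unchanged = O
  bit 1 = 1: acc = O + (28, 26) = (28, 26)
  bit 2 = 1: acc = (28, 26) + (17, 25) = (16, 31)
  bit 3 = 1: acc = (16, 31) + (6, 40) = (3, 27)

14P = (3, 27)


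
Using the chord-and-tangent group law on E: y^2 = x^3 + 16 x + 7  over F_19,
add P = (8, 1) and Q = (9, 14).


P != Q, so use the chord formula.
s = (y2 - y1) / (x2 - x1) = (13) / (1) mod 19 = 13
x3 = s^2 - x1 - x2 mod 19 = 13^2 - 8 - 9 = 0
y3 = s (x1 - x3) - y1 mod 19 = 13 * (8 - 0) - 1 = 8

P + Q = (0, 8)


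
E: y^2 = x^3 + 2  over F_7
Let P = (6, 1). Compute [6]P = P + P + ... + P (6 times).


k = 6 = 110_2 (binary, LSB first: 011)
Double-and-add from P = (6, 1):
  bit 0 = 0: acc unchanged = O
  bit 1 = 1: acc = O + (6, 6) = (6, 6)
  bit 2 = 1: acc = (6, 6) + (6, 1) = O

6P = O


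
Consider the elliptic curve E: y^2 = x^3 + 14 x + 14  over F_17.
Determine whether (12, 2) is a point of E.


Check whether y^2 = x^3 + 14 x + 14 (mod 17) for (x, y) = (12, 2).
LHS: y^2 = 2^2 mod 17 = 4
RHS: x^3 + 14 x + 14 = 12^3 + 14*12 + 14 mod 17 = 6
LHS != RHS

No, not on the curve


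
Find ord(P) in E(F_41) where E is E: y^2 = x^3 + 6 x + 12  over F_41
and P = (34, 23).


Compute successive multiples of P until we hit O:
  1P = (34, 23)
  2P = (9, 4)
  3P = (30, 3)
  4P = (2, 14)
  5P = (6, 31)
  6P = (22, 38)
  7P = (25, 17)
  8P = (28, 22)
  ... (continuing to 17P)
  17P = O

ord(P) = 17


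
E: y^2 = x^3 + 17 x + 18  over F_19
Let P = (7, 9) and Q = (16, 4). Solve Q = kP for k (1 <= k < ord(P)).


Enumerate multiples of P until we hit Q = (16, 4):
  1P = (7, 9)
  2P = (16, 4)
Match found at i = 2.

k = 2


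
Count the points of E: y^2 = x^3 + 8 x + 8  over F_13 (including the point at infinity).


For each x in F_13, count y with y^2 = x^3 + 8 x + 8 mod 13:
  x = 1: RHS = 4, y in [2, 11]  -> 2 point(s)
  x = 4: RHS = 0, y in [0]  -> 1 point(s)
  x = 5: RHS = 4, y in [2, 11]  -> 2 point(s)
  x = 6: RHS = 12, y in [5, 8]  -> 2 point(s)
  x = 7: RHS = 4, y in [2, 11]  -> 2 point(s)
  x = 8: RHS = 12, y in [5, 8]  -> 2 point(s)
  x = 9: RHS = 3, y in [4, 9]  -> 2 point(s)
  x = 10: RHS = 9, y in [3, 10]  -> 2 point(s)
  x = 11: RHS = 10, y in [6, 7]  -> 2 point(s)
  x = 12: RHS = 12, y in [5, 8]  -> 2 point(s)
Affine points: 19. Add the point at infinity: total = 20.

#E(F_13) = 20


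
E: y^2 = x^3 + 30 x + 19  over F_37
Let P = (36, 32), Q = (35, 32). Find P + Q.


P != Q, so use the chord formula.
s = (y2 - y1) / (x2 - x1) = (0) / (36) mod 37 = 0
x3 = s^2 - x1 - x2 mod 37 = 0^2 - 36 - 35 = 3
y3 = s (x1 - x3) - y1 mod 37 = 0 * (36 - 3) - 32 = 5

P + Q = (3, 5)


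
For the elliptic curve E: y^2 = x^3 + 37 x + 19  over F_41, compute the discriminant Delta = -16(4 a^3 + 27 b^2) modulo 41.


4 a^3 + 27 b^2 = 4*37^3 + 27*19^2 = 202612 + 9747 = 212359
Delta = -16 * (212359) = -3397744
Delta mod 41 = 8

Delta = 8 (mod 41)


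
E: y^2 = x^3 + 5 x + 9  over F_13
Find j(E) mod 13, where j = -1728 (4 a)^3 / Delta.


Delta = -16(4 a^3 + 27 b^2) mod 13 = 12
-1728 * (4 a)^3 = -1728 * (4*5)^3 mod 13 = 5
j = 5 * 12^(-1) mod 13 = 8

j = 8 (mod 13)


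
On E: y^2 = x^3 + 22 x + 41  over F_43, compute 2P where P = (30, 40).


Doubling: s = (3 x1^2 + a) / (2 y1)
s = (3*30^2 + 22) / (2*40) mod 43 = 5
x3 = s^2 - 2 x1 mod 43 = 5^2 - 2*30 = 8
y3 = s (x1 - x3) - y1 mod 43 = 5 * (30 - 8) - 40 = 27

2P = (8, 27)


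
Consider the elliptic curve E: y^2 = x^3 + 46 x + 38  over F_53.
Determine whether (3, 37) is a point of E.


Check whether y^2 = x^3 + 46 x + 38 (mod 53) for (x, y) = (3, 37).
LHS: y^2 = 37^2 mod 53 = 44
RHS: x^3 + 46 x + 38 = 3^3 + 46*3 + 38 mod 53 = 44
LHS = RHS

Yes, on the curve


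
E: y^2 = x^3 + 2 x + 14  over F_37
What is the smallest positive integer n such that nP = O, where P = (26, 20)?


Compute successive multiples of P until we hit O:
  1P = (26, 20)
  2P = (33, 4)
  3P = (24, 23)
  4P = (17, 22)
  5P = (21, 20)
  6P = (27, 17)
  7P = (30, 29)
  8P = (30, 8)
  ... (continuing to 15P)
  15P = O

ord(P) = 15


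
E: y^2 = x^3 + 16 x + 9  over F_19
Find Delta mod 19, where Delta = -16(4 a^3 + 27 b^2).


4 a^3 + 27 b^2 = 4*16^3 + 27*9^2 = 16384 + 2187 = 18571
Delta = -16 * (18571) = -297136
Delta mod 19 = 5

Delta = 5 (mod 19)


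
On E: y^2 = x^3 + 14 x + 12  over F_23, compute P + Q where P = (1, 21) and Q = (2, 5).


P != Q, so use the chord formula.
s = (y2 - y1) / (x2 - x1) = (7) / (1) mod 23 = 7
x3 = s^2 - x1 - x2 mod 23 = 7^2 - 1 - 2 = 0
y3 = s (x1 - x3) - y1 mod 23 = 7 * (1 - 0) - 21 = 9

P + Q = (0, 9)


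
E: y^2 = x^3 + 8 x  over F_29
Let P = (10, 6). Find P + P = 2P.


Doubling: s = (3 x1^2 + a) / (2 y1)
s = (3*10^2 + 8) / (2*6) mod 29 = 16
x3 = s^2 - 2 x1 mod 29 = 16^2 - 2*10 = 4
y3 = s (x1 - x3) - y1 mod 29 = 16 * (10 - 4) - 6 = 3

2P = (4, 3)


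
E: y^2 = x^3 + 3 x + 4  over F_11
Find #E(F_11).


For each x in F_11, count y with y^2 = x^3 + 3 x + 4 mod 11:
  x = 0: RHS = 4, y in [2, 9]  -> 2 point(s)
  x = 4: RHS = 3, y in [5, 6]  -> 2 point(s)
  x = 5: RHS = 1, y in [1, 10]  -> 2 point(s)
  x = 7: RHS = 5, y in [4, 7]  -> 2 point(s)
  x = 8: RHS = 1, y in [1, 10]  -> 2 point(s)
  x = 9: RHS = 1, y in [1, 10]  -> 2 point(s)
  x = 10: RHS = 0, y in [0]  -> 1 point(s)
Affine points: 13. Add the point at infinity: total = 14.

#E(F_11) = 14


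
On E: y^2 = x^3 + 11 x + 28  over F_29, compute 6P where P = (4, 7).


k = 6 = 110_2 (binary, LSB first: 011)
Double-and-add from P = (4, 7):
  bit 0 = 0: acc unchanged = O
  bit 1 = 1: acc = O + (25, 6) = (25, 6)
  bit 2 = 1: acc = (25, 6) + (7, 10) = (6, 22)

6P = (6, 22)


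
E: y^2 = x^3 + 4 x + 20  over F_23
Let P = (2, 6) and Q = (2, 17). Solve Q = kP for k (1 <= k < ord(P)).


Enumerate multiples of P until we hit Q = (2, 17):
  1P = (2, 6)
  2P = (8, 9)
  3P = (19, 20)
  4P = (10, 5)
  5P = (20, 2)
  6P = (9, 16)
  7P = (7, 0)
  8P = (9, 7)
  9P = (20, 21)
  10P = (10, 18)
  11P = (19, 3)
  12P = (8, 14)
  13P = (2, 17)
Match found at i = 13.

k = 13


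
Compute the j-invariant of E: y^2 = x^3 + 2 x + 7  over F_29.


Delta = -16(4 a^3 + 27 b^2) mod 29 = 12
-1728 * (4 a)^3 = -1728 * (4*2)^3 mod 29 = 25
j = 25 * 12^(-1) mod 29 = 19

j = 19 (mod 29)


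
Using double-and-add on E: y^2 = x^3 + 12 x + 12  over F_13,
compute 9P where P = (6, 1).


k = 9 = 1001_2 (binary, LSB first: 1001)
Double-and-add from P = (6, 1):
  bit 0 = 1: acc = O + (6, 1) = (6, 1)
  bit 1 = 0: acc unchanged = (6, 1)
  bit 2 = 0: acc unchanged = (6, 1)
  bit 3 = 1: acc = (6, 1) + (7, 7) = (10, 1)

9P = (10, 1)


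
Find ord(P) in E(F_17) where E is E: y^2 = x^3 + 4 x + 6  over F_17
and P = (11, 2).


Compute successive multiples of P until we hit O:
  1P = (11, 2)
  2P = (14, 16)
  3P = (10, 14)
  4P = (4, 16)
  5P = (6, 5)
  6P = (16, 1)
  7P = (5, 7)
  8P = (5, 10)
  ... (continuing to 15P)
  15P = O

ord(P) = 15


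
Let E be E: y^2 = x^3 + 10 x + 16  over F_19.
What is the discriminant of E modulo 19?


4 a^3 + 27 b^2 = 4*10^3 + 27*16^2 = 4000 + 6912 = 10912
Delta = -16 * (10912) = -174592
Delta mod 19 = 18

Delta = 18 (mod 19)


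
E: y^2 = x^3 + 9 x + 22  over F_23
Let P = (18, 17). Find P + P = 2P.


Doubling: s = (3 x1^2 + a) / (2 y1)
s = (3*18^2 + 9) / (2*17) mod 23 = 16
x3 = s^2 - 2 x1 mod 23 = 16^2 - 2*18 = 13
y3 = s (x1 - x3) - y1 mod 23 = 16 * (18 - 13) - 17 = 17

2P = (13, 17)


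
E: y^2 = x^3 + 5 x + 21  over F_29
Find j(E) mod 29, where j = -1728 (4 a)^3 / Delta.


Delta = -16(4 a^3 + 27 b^2) mod 29 = 22
-1728 * (4 a)^3 = -1728 * (4*5)^3 mod 29 = 10
j = 10 * 22^(-1) mod 29 = 11

j = 11 (mod 29)
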